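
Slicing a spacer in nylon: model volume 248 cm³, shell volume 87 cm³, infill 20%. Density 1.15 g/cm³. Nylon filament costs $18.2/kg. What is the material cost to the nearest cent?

Interior volume: 248 − 87 → 161 cm³.
Infill deposited = 0.20 × 161, so 32.2 cm³.
Total extruded = 87 + 32.2, so 119.2 cm³.
Mass = 119.2 × 1.15, so 137.08 g.
Cost = 137.08 g / 1000 × $18.2/kg = $2.49.

$2.49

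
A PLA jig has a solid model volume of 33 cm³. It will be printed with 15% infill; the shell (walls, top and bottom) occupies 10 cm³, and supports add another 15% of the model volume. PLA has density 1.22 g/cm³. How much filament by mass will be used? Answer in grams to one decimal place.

22.4 g

Infill region = 33 − 10, so 23 cm³.
Infill volume = 0.15 × 23 = 3.45 cm³.
Support = 0.15 × 33 = 4.95 cm³.
Total extruded = 10 + 3.45 + 4.95, so 18.4 cm³.
Mass = 18.4 × 1.22 = 22.448 g.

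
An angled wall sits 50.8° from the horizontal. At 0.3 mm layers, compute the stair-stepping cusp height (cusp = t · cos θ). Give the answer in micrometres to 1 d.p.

189.6 μm

cos(50.8°) = 0.6320, so cusp = 0.3 × 0.6320 = 0.1896 mm → 189.6 μm.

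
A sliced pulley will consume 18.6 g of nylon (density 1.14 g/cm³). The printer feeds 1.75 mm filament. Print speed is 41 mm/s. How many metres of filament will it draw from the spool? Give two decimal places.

6.78 m

Extruded volume: 18.6/1.14 = 16.3158 cm³ (16315.8 mm³).
A = π r² = π × 0.875² = 2.4053 mm².
Length = 16315.8 / 2.4053 = 6783.27 mm = 6.78 m.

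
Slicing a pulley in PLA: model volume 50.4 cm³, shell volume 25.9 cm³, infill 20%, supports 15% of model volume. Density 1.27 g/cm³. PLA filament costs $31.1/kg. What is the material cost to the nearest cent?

$1.52

Infill region = 50.4 − 25.9, so 24.5 cm³.
Deposited infill = 0.20 × 24.5 = 4.9 cm³.
Support = 0.15 × 50.4, so 7.56 cm³.
Deposited volume: 25.9 + 4.9 + 7.56 → 38.36 cm³.
Mass = 38.36 × 1.27 = 48.7172 g.
At $31.1/kg: 48.7172/1000 × 31.1 = $1.52.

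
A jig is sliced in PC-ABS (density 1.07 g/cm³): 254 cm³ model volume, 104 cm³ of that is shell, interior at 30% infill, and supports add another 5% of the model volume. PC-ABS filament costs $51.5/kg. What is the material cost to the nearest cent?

Infill region: 254 − 104 → 150 cm³.
Infill deposited = 0.30 × 150, so 45 cm³.
Support = 0.05 × 254, so 12.7 cm³.
Total printed volume = 104 + 45 + 12.7 = 161.7 cm³.
Mass: 161.7 × 1.07 → 173.019 g.
Cost = 173.019 g / 1000 × $51.5/kg = $8.91.

$8.91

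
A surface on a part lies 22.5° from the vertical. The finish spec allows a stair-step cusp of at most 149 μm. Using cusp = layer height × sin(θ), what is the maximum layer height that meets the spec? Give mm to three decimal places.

sin(22.5°) = 0.3827; t_max = 0.149/0.3827 = 0.389 mm.

0.389 mm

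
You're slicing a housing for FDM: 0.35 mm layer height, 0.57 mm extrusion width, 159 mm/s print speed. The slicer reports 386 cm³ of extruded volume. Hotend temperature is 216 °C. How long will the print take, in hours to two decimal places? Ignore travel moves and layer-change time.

Line area = 0.35 × 0.57, so 0.1995 mm².
Toolpath length = 386 cm³ / 0.1995 mm² = 386000 / 0.1995 = 1934837.1 mm.
Extrusion time = 1934837.1 / 159 = 12168.8 s.
12168.8 s = 3.38 hours.

3.38 hours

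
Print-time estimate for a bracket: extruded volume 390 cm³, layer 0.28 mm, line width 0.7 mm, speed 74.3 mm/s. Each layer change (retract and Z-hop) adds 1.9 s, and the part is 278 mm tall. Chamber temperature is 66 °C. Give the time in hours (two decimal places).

Bead cross-section = 0.28 × 0.7 = 0.196 mm².
Path length: 390000 mm³ / 0.196 mm² → 1989795.9 mm.
Print-move time = 1989795.9 / 74.3, so 26780.6 s.
Layers = ⌈278/0.28⌉ = 993.
Non-print overhead: 993 × 1.9 → 1886.7 s.
Total = 26780.6 + 1886.7 = 28667.3 s = 7.96 hours.

7.96 hours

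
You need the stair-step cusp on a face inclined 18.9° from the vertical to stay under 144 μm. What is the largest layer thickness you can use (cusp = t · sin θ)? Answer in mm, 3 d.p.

Layer height = cusp / sin(18.9°) = 0.144 / 0.3239 = 0.445 mm.

0.445 mm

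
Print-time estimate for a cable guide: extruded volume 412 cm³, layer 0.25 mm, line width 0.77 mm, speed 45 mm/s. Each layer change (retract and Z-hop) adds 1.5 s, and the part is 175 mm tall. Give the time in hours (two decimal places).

Line area: 0.25 × 0.77 → 0.1925 mm².
Total extruded path = 412000/0.1925 = 2140259.7 mm.
Extrusion time = 2140259.7 / 45, so 47561.3 s.
Layer count = ceil(175 / 0.25) = 700.
Layer-change overhead = 700 × 1.5 = 1050 s.
Total = 47561.3 + 1050 = 48611.3 s = 13.50 hours.

13.50 hours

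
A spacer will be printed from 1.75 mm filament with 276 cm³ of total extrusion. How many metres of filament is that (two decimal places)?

114.75 m

Cross-section of 1.75 mm filament: π·(1.75/2)² = 2.4053 mm².
L = 276000 mm³ / 2.4053 mm² = 114746.6 mm, i.e. 114.75 m.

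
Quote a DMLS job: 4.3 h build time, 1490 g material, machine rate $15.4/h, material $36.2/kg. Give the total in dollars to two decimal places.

Machine-time cost: 15.4 × 4.3 → $66.22.
Feedstock cost = 36.2 × 1490/1000, so $53.938.
Job cost: 66.22 + 53.938 = 120.158 ≈ $120.16.

$120.16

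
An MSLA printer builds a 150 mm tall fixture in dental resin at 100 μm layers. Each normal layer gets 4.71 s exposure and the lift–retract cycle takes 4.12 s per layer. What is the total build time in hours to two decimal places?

3.68 hours

Number of layers: 150 / 0.1 → 1500 (rounded up).
Each layer takes: 4.71 + 4.12 → 8.83 s.
Total = 1500 × 8.83 = 13245 s = 3.68 hours.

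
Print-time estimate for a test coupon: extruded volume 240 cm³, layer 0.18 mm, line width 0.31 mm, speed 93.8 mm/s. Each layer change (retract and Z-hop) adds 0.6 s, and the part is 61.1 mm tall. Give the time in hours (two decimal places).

Line area = 0.18 × 0.31, so 0.0558 mm².
Toolpath length = 240 cm³ / 0.0558 mm² = 240000 / 0.0558 = 4301075.3 mm.
Time extruding = 4301075.3 / 93.8 = 45853.7 s.
Number of layers: 61.1 / 0.18 → 340 (rounded up).
Z-hop total = 340 × 0.6, so 204 s.
Altogether 45853.7 + 204 = 46057.7 s, i.e. 12.79 hours.

12.79 hours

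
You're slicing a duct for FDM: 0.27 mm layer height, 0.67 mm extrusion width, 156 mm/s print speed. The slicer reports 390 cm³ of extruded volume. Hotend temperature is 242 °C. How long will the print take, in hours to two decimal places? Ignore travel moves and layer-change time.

Extrusion cross-section = 0.27 × 0.67, so 0.1809 mm².
Total extruded path = 390000/0.1809 = 2155887.2 mm.
Time extruding: 2155887.2 / 156 → 13819.8 s.
That's 13819.8 s → 3.84 hours.

3.84 hours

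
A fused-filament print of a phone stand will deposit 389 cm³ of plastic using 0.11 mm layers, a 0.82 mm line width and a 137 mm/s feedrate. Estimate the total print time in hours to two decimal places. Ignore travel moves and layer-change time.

8.74 hours

Bead cross-section = 0.11 × 0.82, so 0.0902 mm².
Total extruded path = 389000/0.0902 = 4312638.6 mm.
Print-move time = 4312638.6 / 137 = 31479.1 s.
31479.1 s = 8.74 hours.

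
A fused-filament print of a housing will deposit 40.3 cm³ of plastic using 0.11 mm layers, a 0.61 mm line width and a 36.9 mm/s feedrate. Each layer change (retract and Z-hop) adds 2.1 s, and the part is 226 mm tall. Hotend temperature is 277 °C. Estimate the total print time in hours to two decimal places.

Extrusion cross-section: 0.11 × 0.61 → 0.0671 mm².
Toolpath length = 40.3 cm³ / 0.0671 mm² = 40300 / 0.0671 = 600596.1 mm.
Time extruding = 600596.1 / 36.9, so 16276.3 s.
Layers = ⌈226/0.11⌉ = 2055.
Layer-change overhead = 2055 × 2.1, so 4315.5 s.
Total = 16276.3 + 4315.5 = 20591.8 s = 5.72 hours.

5.72 hours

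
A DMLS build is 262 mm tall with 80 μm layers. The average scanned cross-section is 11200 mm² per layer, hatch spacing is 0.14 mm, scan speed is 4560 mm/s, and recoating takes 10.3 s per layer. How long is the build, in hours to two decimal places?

25.33 hours

Layers = ⌈262/0.08⌉ = 3275.
Hatch length per layer = 11200 / 0.14, so 80000 mm.
Laser time per layer: 80000 / 4560 → 17.5439 s.
Time per layer = 17.5439 + 10.3 = 27.8439 s.
Total: 3275 × 27.8439 s = 91188.7725 s → 25.33 hours.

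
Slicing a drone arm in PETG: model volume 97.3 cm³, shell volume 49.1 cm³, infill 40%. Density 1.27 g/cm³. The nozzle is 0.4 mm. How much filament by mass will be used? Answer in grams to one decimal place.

Infill region = 97.3 − 49.1, so 48.2 cm³.
Infill deposited = 0.40 × 48.2 = 19.28 cm³.
Deposited volume = 49.1 + 19.28, so 68.38 cm³.
Mass = 68.38 × 1.27 = 86.8426 g.

86.8 g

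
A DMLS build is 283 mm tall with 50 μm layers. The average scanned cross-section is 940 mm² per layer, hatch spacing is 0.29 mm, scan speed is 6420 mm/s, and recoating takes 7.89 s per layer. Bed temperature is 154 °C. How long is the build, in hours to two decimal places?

13.20 hours

Layers = ⌈283/0.05⌉ = 5660.
Scan path per layer: 940 / 0.29 → 3241.4 mm.
Per-layer scan time = 3241.4 / 6420, so 0.5049 s.
Layer cycle = 0.5049 + 7.89 = 8.3949 s.
5660 layers × 8.3949 s/layer = 47515.134 s, i.e. 13.20 hours.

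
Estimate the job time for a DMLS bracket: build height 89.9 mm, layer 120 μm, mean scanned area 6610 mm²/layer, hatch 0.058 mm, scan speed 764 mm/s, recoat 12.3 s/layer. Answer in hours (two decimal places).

33.64 hours

Layers = ⌈89.9/0.12⌉ = 750.
Scan path per layer = 6610 / 0.058 = 113965.5 mm.
Scan time per layer = 113965.5 / 764 = 149.1695 s.
Time per layer = 149.1695 + 12.3 = 161.4695 s.
750 layers × 161.4695 s/layer = 121102.125 s, i.e. 33.64 hours.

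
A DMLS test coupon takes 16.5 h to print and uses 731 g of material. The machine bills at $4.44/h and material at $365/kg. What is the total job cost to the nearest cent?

$340.08

Time charge: 4.44 × 16.5 → $73.26.
Material cost: 365 × 731/1000 → $266.815.
Job cost: 73.26 + 266.815 = 340.075 ≈ $340.08.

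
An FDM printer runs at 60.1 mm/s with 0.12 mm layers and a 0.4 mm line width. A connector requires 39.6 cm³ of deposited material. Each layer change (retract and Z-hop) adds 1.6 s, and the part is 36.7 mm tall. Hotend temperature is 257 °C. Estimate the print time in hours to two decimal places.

Line area: 0.12 × 0.4 → 0.048 mm².
Toolpath length = 39.6 cm³ / 0.048 mm² = 39600 / 0.048 = 825000 mm.
Time extruding = 825000 / 60.1 = 13727.1 s.
Number of layers: 36.7 / 0.12 → 306 (rounded up).
Non-print overhead: 306 × 1.6 → 489.6 s.
Altogether 13727.1 + 489.6 = 14216.7 s, i.e. 3.95 hours.

3.95 hours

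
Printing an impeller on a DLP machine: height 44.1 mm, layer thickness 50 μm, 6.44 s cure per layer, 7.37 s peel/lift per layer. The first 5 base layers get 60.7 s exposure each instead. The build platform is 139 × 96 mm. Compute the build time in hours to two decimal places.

Layers = ⌈44.1/0.05⌉ = 882.
Bottom layers: 5 × (60.7 + 7.37) → 340.35 s.
Normal layers = 877 × (6.44 + 7.37) = 12111.37 s.
Total = 340.35 + 12111.37 = 12451.72 s = 3.46 hours.

3.46 hours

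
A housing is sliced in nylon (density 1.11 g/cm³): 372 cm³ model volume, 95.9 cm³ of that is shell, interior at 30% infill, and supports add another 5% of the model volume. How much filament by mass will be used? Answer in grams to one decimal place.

Infill region = 372 − 95.9 = 276.1 cm³.
Infill volume: 0.30 × 276.1 → 82.83 cm³.
Support: 0.05 × 372 → 18.6 cm³.
Deposited volume = 95.9 + 82.83 + 18.6, so 197.33 cm³.
Mass = 197.33 × 1.11, so 219.0363 g.

219.0 g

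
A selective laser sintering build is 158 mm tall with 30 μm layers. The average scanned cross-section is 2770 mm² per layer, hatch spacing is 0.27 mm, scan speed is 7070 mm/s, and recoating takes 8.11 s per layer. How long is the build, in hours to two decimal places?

13.99 hours

Layers = ⌈158/0.03⌉ = 5267.
Per-layer scan distance = 2770 / 0.27, so 10259.3 mm.
Scan time per layer: 10259.3 / 7070 → 1.4511 s.
Per-layer time: 1.4511 + 8.11 → 9.5611 s.
Total: 5267 × 9.5611 s = 50358.3137 s → 13.99 hours.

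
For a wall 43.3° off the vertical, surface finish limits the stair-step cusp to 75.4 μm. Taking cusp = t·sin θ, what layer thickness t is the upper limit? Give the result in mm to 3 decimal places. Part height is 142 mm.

sin(43.3°) = 0.6858; t_max = 0.0754/0.6858 = 0.110 mm.

0.110 mm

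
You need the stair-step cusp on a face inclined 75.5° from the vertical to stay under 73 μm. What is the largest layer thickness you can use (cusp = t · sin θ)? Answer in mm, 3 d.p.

Layer height = cusp / sin(75.5°) = 0.073 / 0.9681 = 0.075 mm.

0.075 mm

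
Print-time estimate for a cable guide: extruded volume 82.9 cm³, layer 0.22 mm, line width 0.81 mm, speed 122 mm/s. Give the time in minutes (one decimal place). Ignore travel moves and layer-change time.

63.6 minutes

Line area = 0.22 × 0.81 = 0.1782 mm².
Path length: 82900 mm³ / 0.1782 mm² → 465207.6 mm.
Print-move time = 465207.6 / 122, so 3813.2 s.
In the requested units: 3813.2 s = 63.6 minutes.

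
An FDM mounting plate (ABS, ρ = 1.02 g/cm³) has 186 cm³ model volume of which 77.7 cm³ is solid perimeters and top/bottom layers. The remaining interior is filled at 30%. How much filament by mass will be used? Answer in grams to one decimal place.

Infill region: 186 − 77.7 → 108.3 cm³.
Infill volume = 0.30 × 108.3 = 32.49 cm³.
Total extruded = 77.7 + 32.49, so 110.19 cm³.
Mass = 110.19 × 1.02 = 112.3938 g.

112.4 g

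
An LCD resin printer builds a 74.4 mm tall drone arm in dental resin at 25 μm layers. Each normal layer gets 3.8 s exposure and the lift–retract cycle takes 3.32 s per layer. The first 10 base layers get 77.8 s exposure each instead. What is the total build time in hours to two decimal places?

Number of layers: 74.4 / 0.025 → 2976 (rounded up).
Bottom layers = 10 × (77.8 + 3.32) = 811.2 s.
Regular layers = 2966 × (3.8 + 3.32), so 21117.92 s.
Sum: 811.2 + 21117.92 = 21929.12 s → 6.09 hours.

6.09 hours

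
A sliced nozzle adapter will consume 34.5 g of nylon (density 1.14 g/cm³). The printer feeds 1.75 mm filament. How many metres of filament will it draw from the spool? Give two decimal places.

Extruded volume: 34.5/1.14 = 30.2632 cm³ (30263.2 mm³).
Filament cross-section = π × (1.75/2)² = 2.4053 mm².
L = V/A = 30263.2/2.4053 = 12581.88 mm → 12.58 m.

12.58 m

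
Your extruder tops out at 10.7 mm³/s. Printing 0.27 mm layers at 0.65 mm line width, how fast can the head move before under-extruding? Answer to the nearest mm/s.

Bead cross-section: 0.27 × 0.65 → 0.1755 mm².
Max speed = 10.7 / 0.1755 = 60.97 ≈ 61 mm/s.

61 mm/s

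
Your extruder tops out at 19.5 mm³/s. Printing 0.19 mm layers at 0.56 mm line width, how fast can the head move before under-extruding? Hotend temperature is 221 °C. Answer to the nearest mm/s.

Bead cross-section: 0.19 × 0.56 → 0.1064 mm².
v_max = Q/A = 19.5/0.1064 = 183.27 mm/s → 183 mm/s.

183 mm/s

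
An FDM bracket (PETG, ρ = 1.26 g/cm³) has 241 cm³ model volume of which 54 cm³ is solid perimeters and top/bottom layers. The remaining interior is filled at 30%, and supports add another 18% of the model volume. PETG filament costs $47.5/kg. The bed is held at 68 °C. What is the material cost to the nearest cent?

$9.19

Interior volume = 241 − 54, so 187 cm³.
Infill deposited = 0.30 × 187, so 56.1 cm³.
Support = 0.18 × 241 = 43.38 cm³.
Deposited volume = 54 + 56.1 + 43.38 = 153.48 cm³.
Mass = 153.48 × 1.26, so 193.3848 g.
At $47.5/kg: 193.3848/1000 × 47.5 = $9.19.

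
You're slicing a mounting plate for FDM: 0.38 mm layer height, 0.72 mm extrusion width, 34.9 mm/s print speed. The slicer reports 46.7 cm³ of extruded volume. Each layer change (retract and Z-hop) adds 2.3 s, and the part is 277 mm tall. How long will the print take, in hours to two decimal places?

1.82 hours

Extrusion cross-section = 0.38 × 0.72 = 0.2736 mm².
Path length: 46700 mm³ / 0.2736 mm² → 170687.1 mm.
Time extruding = 170687.1 / 34.9, so 4890.7 s.
Layer count = ceil(277 / 0.38) = 729.
Layer-change overhead = 729 × 2.3, so 1676.7 s.
Altogether 4890.7 + 1676.7 = 6567.4 s, i.e. 1.82 hours.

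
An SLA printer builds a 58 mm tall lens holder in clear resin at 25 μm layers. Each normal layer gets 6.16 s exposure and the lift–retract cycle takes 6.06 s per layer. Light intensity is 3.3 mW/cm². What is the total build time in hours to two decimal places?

Number of layers: 58 / 0.025 → 2320 (rounded up).
Per-layer time: 6.16 + 6.06 → 12.22 s.
Total = 2320 × 12.22 = 28350.4 s = 7.88 hours.

7.88 hours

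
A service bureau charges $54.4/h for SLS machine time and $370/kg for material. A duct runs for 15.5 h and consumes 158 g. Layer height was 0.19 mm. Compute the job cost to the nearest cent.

$901.66

Machine-time cost = 54.4 × 15.5 = $843.20.
Material cost: 370 × 158/1000 → $58.46.
Total = 843.20 + 58.46 = $901.66.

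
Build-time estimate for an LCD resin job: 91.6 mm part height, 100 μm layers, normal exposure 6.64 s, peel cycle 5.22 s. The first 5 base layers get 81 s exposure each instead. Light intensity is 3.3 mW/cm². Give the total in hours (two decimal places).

3.12 hours

Layer count = ceil(91.6 / 0.1) = 916.
Burn-in layers = 5 × (81 + 5.22) = 431.1 s.
Regular layers = 911 × (6.64 + 5.22), so 10804.46 s.
Total = 431.1 + 10804.46 = 11235.56 s = 3.12 hours.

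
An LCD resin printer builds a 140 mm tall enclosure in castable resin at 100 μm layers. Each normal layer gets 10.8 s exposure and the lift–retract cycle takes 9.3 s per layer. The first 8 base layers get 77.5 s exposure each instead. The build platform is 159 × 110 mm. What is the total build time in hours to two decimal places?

Layer count = ceil(140 / 0.1) = 1400.
Burn-in layers = 8 × (77.5 + 9.3) = 694.4 s.
Normal layers: 1392 × (10.8 + 9.3) → 27979.2 s.
Total = 694.4 + 27979.2 = 28673.6 s = 7.96 hours.

7.96 hours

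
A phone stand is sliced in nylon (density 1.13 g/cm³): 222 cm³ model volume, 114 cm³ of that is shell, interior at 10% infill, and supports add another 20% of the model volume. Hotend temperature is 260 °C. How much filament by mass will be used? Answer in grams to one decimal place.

Volume inside the shell: 222 − 114 → 108 cm³.
Infill volume: 0.10 × 108 → 10.8 cm³.
Support = 0.20 × 222 = 44.4 cm³.
Deposited volume = 114 + 10.8 + 44.4 = 169.2 cm³.
Mass = 169.2 × 1.13 = 191.196 g.

191.2 g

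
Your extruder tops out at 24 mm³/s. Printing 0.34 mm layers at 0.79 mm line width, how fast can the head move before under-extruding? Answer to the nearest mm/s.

89 mm/s

A: 0.34 × 0.79 → 0.2686 mm².
Max speed = 24 / 0.2686 = 89.35 ≈ 89 mm/s.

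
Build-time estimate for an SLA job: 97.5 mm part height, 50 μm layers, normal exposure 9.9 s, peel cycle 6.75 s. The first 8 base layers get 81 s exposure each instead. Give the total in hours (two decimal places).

9.18 hours

Layer count = ceil(97.5 / 0.05) = 1950.
Burn-in layers: 8 × (81 + 6.75) → 702 s.
Regular layers = 1942 × (9.9 + 6.75), so 32334.3 s.
Total = 702 + 32334.3 = 33036.3 s = 9.18 hours.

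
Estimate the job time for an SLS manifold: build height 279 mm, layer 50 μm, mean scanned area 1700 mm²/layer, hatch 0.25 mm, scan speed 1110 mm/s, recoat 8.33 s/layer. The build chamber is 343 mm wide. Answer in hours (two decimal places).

Layers = ⌈279/0.05⌉ = 5580.
Hatch length per layer: 1700 / 0.25 → 6800 mm.
Per-layer scan time = 6800 / 1110, so 6.1261 s.
Time per layer: 6.1261 + 8.33 → 14.4561 s.
5580 layers × 14.4561 s/layer = 80665.038 s, i.e. 22.41 hours.

22.41 hours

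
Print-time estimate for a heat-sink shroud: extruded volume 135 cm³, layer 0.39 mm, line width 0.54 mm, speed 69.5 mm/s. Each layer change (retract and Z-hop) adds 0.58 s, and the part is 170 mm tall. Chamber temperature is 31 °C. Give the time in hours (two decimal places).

Bead cross-section: 0.39 × 0.54 → 0.2106 mm².
Total extruded path = 135000/0.2106 = 641025.6 mm.
Print-move time = 641025.6 / 69.5, so 9223.4 s.
Number of layers: 170 / 0.39 → 436 (rounded up).
Non-print overhead = 436 × 0.58, so 252.88 s.
Total = 9223.4 + 252.88 = 9476.28 s = 2.63 hours.

2.63 hours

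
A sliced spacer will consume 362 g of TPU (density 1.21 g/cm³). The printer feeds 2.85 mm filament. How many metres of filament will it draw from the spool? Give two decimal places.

46.90 m

Volume = 362 g / 1.21 g·cm⁻³ = 299.1736 cm³ = 299173.6 mm³.
A = π r² = π × 1.425² = 6.3794 mm².
Length = 299173.6 / 6.3794 = 46896.82 mm = 46.90 m.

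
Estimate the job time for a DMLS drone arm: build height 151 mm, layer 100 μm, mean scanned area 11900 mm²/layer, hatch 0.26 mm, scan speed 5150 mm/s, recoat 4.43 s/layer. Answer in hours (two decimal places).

5.59 hours

Number of layers: 151 / 0.1 → 1510 (rounded up).
Per-layer scan distance = 11900 / 0.26, so 45769.2 mm.
Laser time per layer = 45769.2 / 5150 = 8.8872 s.
Time per layer = 8.8872 + 4.43, so 13.3172 s.
Total: 1510 × 13.3172 s = 20108.972 s → 5.59 hours.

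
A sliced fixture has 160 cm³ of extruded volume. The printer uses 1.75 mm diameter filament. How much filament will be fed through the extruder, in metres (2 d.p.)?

66.52 m

A = π r² = π × 0.875² = 2.4053 mm².
Length = 160 cm³ / 2.4053 mm² = 160000 / 2.4053 = 66519.77 mm = 66.52 m.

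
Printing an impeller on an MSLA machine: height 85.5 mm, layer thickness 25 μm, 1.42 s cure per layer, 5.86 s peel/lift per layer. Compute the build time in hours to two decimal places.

Layers = ⌈85.5/0.025⌉ = 3420.
Each layer takes: 1.42 + 5.86 → 7.28 s.
Total = 3420 × 7.28 = 24897.6 s = 6.92 hours.

6.92 hours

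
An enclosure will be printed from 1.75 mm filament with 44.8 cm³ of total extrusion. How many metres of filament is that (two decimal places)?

18.63 m

A = π r² = π × 0.875² = 2.4053 mm².
L = 44800 mm³ / 2.4053 mm² = 18625.54 mm, i.e. 18.63 m.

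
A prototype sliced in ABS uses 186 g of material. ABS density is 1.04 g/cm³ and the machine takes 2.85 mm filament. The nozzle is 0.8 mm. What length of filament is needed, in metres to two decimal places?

28.03 m

Volume = 186 g / 1.04 g·cm⁻³ = 178.8462 cm³ = 178846.2 mm³.
Cross-section of 2.85 mm filament: π·(2.85/2)² = 6.3794 mm².
Length = 178846.2 / 6.3794 = 28034.96 mm = 28.03 m.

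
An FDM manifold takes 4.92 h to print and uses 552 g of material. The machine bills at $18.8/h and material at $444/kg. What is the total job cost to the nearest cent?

Machine-time cost = 18.8 × 4.92 = $92.496.
Material charge: 444 × 552/1000 → $245.088.
Job cost: 92.496 + 245.088 = 337.584 ≈ $337.58.

$337.58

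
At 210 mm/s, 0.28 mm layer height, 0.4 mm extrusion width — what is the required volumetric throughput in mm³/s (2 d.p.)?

23.52

Extrusion cross-section: 0.28 × 0.4 → 0.112 mm².
Volumetric flow = 210 × 0.112 = 23.52 mm³/s.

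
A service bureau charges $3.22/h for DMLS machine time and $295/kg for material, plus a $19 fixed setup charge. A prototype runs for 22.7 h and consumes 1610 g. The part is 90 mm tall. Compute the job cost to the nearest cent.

$567.04

Machine-time cost: 3.22 × 22.7 → $73.094.
Feedstock cost = 295 × 1610/1000 = $474.95.
Total = 73.094 + 474.95 + 19 = 567.044 ≈ $567.04.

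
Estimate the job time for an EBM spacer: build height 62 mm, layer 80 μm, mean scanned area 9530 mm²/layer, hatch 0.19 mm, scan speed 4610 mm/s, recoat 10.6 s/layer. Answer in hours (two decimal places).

Number of layers: 62 / 0.08 → 775 (rounded up).
Scan path per layer = 9530 / 0.19, so 50157.9 mm.
Scan time per layer = 50157.9 / 4610 = 10.8802 s.
Layer cycle = 10.8802 + 10.6 = 21.4802 s.
Total: 775 × 21.4802 s = 16647.155 s → 4.62 hours.

4.62 hours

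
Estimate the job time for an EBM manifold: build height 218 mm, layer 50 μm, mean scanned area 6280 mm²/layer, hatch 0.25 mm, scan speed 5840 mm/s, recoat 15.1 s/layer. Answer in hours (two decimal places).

Layers = ⌈218/0.05⌉ = 4360.
Hatch length per layer = 6280 / 0.25, so 25120 mm.
Per-layer scan time = 25120 / 5840, so 4.3014 s.
Layer cycle = 4.3014 + 15.1, so 19.4014 s.
Total: 4360 × 19.4014 s = 84590.104 s → 23.50 hours.

23.50 hours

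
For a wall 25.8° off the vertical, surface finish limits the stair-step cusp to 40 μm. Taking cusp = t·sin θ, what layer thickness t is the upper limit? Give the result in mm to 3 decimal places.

0.092 mm

Layer height = cusp / sin(25.8°) = 0.04 / 0.4352 = 0.092 mm.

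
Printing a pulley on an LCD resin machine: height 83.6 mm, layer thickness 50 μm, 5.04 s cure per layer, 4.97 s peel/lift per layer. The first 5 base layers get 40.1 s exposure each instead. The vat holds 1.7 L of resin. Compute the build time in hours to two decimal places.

Number of layers: 83.6 / 0.05 → 1672 (rounded up).
Base layers: 5 × (40.1 + 4.97) → 225.35 s.
Remaining layers: 1667 × (5.04 + 4.97) → 16686.67 s.
Sum: 225.35 + 16686.67 = 16912.02 s → 4.70 hours.

4.70 hours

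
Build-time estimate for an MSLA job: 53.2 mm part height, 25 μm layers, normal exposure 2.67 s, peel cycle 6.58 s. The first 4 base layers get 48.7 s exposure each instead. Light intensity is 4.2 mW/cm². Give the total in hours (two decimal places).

5.52 hours

Layer count = ceil(53.2 / 0.025) = 2128.
Bottom layers: 4 × (48.7 + 6.58) → 221.12 s.
Regular layers: 2124 × (2.67 + 6.58) → 19647 s.
Total = 221.12 + 19647 = 19868.12 s = 5.52 hours.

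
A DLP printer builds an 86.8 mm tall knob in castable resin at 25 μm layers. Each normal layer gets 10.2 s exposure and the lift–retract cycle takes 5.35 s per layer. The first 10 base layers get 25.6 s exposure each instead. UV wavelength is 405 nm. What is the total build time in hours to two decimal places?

15.04 hours

Layer count = ceil(86.8 / 0.025) = 3472.
Burn-in layers: 10 × (25.6 + 5.35) → 309.5 s.
Remaining layers = 3462 × (10.2 + 5.35) = 53834.1 s.
Sum: 309.5 + 53834.1 = 54143.6 s → 15.04 hours.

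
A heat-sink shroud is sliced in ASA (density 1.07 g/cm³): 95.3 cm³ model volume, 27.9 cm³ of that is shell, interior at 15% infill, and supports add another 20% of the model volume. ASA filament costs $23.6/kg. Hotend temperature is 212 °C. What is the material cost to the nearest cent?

$1.44

Infill region = 95.3 − 27.9 = 67.4 cm³.
Infill volume = 0.15 × 67.4 = 10.11 cm³.
Support: 0.20 × 95.3 → 19.06 cm³.
Total printed volume = 27.9 + 10.11 + 19.06, so 57.07 cm³.
Mass = 57.07 × 1.07, so 61.0649 g.
Cost = 61.0649 g / 1000 × $23.6/kg = $1.44.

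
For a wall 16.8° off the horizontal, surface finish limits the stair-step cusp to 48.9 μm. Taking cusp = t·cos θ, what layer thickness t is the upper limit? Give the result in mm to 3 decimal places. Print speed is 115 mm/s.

0.051 mm

cos(16.8°) = 0.9573; t_max = 0.0489/0.9573 = 0.051 mm.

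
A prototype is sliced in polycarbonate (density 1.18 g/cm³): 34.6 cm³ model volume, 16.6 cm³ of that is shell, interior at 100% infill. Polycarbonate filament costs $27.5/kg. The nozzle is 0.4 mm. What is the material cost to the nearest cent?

$1.12

Volume inside the shell = 34.6 − 16.6, so 18 cm³.
Infill volume = 1.00 × 18, so 18 cm³.
Total printed volume: 16.6 + 18 → 34.6 cm³.
Mass = 34.6 × 1.18 = 40.828 g.
Cost = 40.828 g / 1000 × $27.5/kg = $1.12.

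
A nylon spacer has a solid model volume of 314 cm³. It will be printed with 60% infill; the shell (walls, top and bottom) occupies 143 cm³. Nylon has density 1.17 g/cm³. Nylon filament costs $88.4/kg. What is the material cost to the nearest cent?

$25.40

Interior volume: 314 − 143 → 171 cm³.
Deposited infill: 0.60 × 171 → 102.6 cm³.
Total printed volume: 143 + 102.6 → 245.6 cm³.
Mass = 245.6 × 1.17, so 287.352 g.
At $88.4/kg: 287.352/1000 × 88.4 = $25.40.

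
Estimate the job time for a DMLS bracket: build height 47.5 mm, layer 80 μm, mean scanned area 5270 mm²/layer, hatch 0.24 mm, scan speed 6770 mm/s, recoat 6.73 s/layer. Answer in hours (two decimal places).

Layer count = ceil(47.5 / 0.08) = 594.
Scan path per layer: 5270 / 0.24 → 21958.3 mm.
Scan time per layer = 21958.3 / 6770 = 3.2435 s.
Per-layer time = 3.2435 + 6.73 = 9.9735 s.
594 layers × 9.9735 s/layer = 5924.259 s, i.e. 1.65 hours.

1.65 hours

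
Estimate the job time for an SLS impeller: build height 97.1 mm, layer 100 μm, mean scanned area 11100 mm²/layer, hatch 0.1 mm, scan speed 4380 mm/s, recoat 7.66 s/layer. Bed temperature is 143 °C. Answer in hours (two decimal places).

8.90 hours

Layer count = ceil(97.1 / 0.1) = 971.
Hatch length per layer = 11100 / 0.1, so 111000 mm.
Scan time per layer = 111000 / 4380, so 25.3425 s.
Layer cycle = 25.3425 + 7.66, so 33.0025 s.
Total: 971 × 33.0025 s = 32045.4275 s → 8.90 hours.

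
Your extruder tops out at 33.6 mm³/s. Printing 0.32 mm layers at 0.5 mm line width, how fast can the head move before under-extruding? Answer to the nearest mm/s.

Extrusion cross-section = 0.32 × 0.5 = 0.16 mm².
v_max = Q/A = 33.6/0.16 = 210.00 mm/s → 210 mm/s.

210 mm/s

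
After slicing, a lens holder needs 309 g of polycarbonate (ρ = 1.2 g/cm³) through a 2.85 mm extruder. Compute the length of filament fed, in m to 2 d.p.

40.36 m

Extruded volume: 309/1.2 = 257.5 cm³ (257500 mm³).
Filament cross-section = π × (2.85/2)² = 6.3794 mm².
L = V/A = 257500/6.3794 = 40364.3 mm → 40.36 m.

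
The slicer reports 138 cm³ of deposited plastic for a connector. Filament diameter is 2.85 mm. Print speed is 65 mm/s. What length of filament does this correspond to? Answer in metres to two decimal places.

21.63 m

Filament cross-section = π × (2.85/2)² = 6.3794 mm².
L = 138000 mm³ / 6.3794 mm² = 21632.13 mm, i.e. 21.63 m.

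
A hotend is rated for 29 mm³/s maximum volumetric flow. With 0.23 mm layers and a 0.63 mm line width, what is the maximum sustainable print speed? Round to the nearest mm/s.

200 mm/s

Bead cross-section = 0.23 × 0.63, so 0.1449 mm².
v_max = Q/A = 29/0.1449 = 200.14 mm/s → 200 mm/s.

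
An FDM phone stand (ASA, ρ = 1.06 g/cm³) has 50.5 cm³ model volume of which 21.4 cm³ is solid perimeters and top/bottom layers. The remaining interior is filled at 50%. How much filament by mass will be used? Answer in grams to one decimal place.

38.1 g

Infill region: 50.5 − 21.4 → 29.1 cm³.
Infill deposited: 0.50 × 29.1 → 14.55 cm³.
Total extruded = 21.4 + 14.55 = 35.95 cm³.
Mass: 35.95 × 1.06 → 38.107 g.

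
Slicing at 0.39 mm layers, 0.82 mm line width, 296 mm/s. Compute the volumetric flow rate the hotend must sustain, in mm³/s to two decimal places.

94.66

Extrusion cross-section = 0.39 × 0.82, so 0.3198 mm².
Volumetric flow = 296 × 0.3198 = 94.66 mm³/s.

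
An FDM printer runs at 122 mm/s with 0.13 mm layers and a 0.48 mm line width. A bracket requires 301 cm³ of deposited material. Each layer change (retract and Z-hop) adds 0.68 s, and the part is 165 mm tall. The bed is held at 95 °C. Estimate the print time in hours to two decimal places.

Extrusion cross-section = 0.13 × 0.48 = 0.0624 mm².
Total extruded path = 301000/0.0624 = 4823717.9 mm.
Print-move time = 4823717.9 / 122 = 39538.7 s.
Number of layers: 165 / 0.13 → 1270 (rounded up).
Non-print overhead = 1270 × 0.68 = 863.6 s.
Total = 39538.7 + 863.6 = 40402.3 s = 11.22 hours.

11.22 hours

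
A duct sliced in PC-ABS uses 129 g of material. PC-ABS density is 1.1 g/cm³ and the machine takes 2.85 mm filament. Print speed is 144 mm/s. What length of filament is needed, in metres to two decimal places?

Volume = 129 g / 1.1 g·cm⁻³ = 117.2727 cm³ = 117272.7 mm³.
Filament cross-section = π × (2.85/2)² = 6.3794 mm².
L = V/A = 117272.7/6.3794 = 18383.03 mm → 18.38 m.

18.38 m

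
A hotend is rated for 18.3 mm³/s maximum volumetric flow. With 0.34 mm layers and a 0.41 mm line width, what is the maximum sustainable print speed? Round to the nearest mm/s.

131 mm/s

A: 0.34 × 0.41 → 0.1394 mm².
Max speed = 18.3 / 0.1394 = 131.28 ≈ 131 mm/s.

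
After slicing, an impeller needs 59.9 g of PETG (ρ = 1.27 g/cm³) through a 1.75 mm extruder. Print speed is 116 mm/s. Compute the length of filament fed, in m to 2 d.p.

19.61 m

Volume = 59.9 g / 1.27 g·cm⁻³ = 47.1654 cm³ = 47165.4 mm³.
Cross-section of 1.75 mm filament: π·(1.75/2)² = 2.4053 mm².
L = V/A = 47165.4/2.4053 = 19608.95 mm → 19.61 m.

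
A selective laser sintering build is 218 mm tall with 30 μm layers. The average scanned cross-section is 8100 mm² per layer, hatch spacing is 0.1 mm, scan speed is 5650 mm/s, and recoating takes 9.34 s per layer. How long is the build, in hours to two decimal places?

47.79 hours

Layer count = ceil(218 / 0.03) = 7267.
Scan path per layer = 8100 / 0.1, so 81000 mm.
Per-layer scan time = 81000 / 5650, so 14.3363 s.
Layer cycle = 14.3363 + 9.34 = 23.6763 s.
Build time = 7267 × 23.6763 = 172055.6721 s = 47.79 hours.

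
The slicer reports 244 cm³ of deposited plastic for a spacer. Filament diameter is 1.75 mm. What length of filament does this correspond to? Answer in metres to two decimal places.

Filament cross-section = π × (1.75/2)² = 2.4053 mm².
L = 244000 mm³ / 2.4053 mm² = 101442.65 mm, i.e. 101.44 m.

101.44 m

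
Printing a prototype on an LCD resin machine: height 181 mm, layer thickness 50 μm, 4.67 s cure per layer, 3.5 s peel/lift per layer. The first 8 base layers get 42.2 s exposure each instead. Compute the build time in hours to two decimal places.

8.30 hours

Layer count = ceil(181 / 0.05) = 3620.
Base layers: 8 × (42.2 + 3.5) → 365.6 s.
Regular layers: 3612 × (4.67 + 3.5) → 29510.04 s.
Total = 365.6 + 29510.04 = 29875.64 s = 8.30 hours.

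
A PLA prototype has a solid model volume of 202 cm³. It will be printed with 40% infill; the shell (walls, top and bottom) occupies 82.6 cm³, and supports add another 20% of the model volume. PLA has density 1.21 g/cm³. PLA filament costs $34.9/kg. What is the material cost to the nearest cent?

Interior volume: 202 − 82.6 → 119.4 cm³.
Deposited infill: 0.40 × 119.4 → 47.76 cm³.
Support = 0.20 × 202 = 40.4 cm³.
Deposited volume = 82.6 + 47.76 + 40.4 = 170.76 cm³.
Mass = 170.76 × 1.21, so 206.6196 g.
Cost = 206.6196 g / 1000 × $34.9/kg = $7.21.

$7.21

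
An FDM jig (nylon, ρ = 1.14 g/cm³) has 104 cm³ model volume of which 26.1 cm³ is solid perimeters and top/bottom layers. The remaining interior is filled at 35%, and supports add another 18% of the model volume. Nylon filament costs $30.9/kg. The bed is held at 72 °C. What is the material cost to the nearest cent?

$2.54

Volume inside the shell: 104 − 26.1 → 77.9 cm³.
Infill volume: 0.35 × 77.9 → 27.265 cm³.
Support = 0.18 × 104, so 18.72 cm³.
Total printed volume = 26.1 + 27.265 + 18.72, so 72.085 cm³.
Mass = 72.085 × 1.14 = 82.1769 g.
At $30.9/kg: 82.1769/1000 × 30.9 = $2.54.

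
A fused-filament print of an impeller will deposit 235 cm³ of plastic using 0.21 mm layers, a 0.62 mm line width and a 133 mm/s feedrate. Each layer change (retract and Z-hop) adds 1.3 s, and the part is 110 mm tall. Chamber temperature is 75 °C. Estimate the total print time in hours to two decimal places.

Line area = 0.21 × 0.62 = 0.1302 mm².
Toolpath length = 235 cm³ / 0.1302 mm² = 235000 / 0.1302 = 1804915.5 mm.
Extrusion time = 1804915.5 / 133, so 13570.8 s.
Layer count = ceil(110 / 0.21) = 524.
Z-hop total = 524 × 1.3 = 681.2 s.
Altogether 13570.8 + 681.2 = 14252 s, i.e. 3.96 hours.

3.96 hours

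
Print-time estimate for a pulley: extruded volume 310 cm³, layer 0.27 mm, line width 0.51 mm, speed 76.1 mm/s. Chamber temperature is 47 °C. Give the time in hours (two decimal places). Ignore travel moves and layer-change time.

Line area = 0.27 × 0.51, so 0.1377 mm².
Toolpath length = 310 cm³ / 0.1377 mm² = 310000 / 0.1377 = 2251270.9 mm.
Extrusion time = 2251270.9 / 76.1, so 29583.1 s.
In the requested units: 29583.1 s = 8.22 hours.

8.22 hours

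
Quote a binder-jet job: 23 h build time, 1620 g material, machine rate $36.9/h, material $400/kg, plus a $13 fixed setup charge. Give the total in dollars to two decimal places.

$1509.70

Machine-time cost = 36.9 × 23, so $848.70.
Material charge = 400 × 1620/1000, so $648.00.
Adding setup: 848.70 + 648.00 + 13 → $1509.70.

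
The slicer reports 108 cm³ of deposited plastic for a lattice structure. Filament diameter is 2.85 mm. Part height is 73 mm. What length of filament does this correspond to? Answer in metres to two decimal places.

16.93 m

Filament cross-section = π × (2.85/2)² = 6.3794 mm².
Length = 108 cm³ / 6.3794 mm² = 108000 / 6.3794 = 16929.49 mm = 16.93 m.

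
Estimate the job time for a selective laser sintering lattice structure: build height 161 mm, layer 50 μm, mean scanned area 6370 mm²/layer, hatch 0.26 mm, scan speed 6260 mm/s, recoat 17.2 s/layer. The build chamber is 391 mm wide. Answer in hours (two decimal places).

Layers = ⌈161/0.05⌉ = 3220.
Per-layer scan distance = 6370 / 0.26 = 24500 mm.
Scan time per layer: 24500 / 6260 → 3.9137 s.
Layer cycle = 3.9137 + 17.2, so 21.1137 s.
3220 layers × 21.1137 s/layer = 67986.114 s, i.e. 18.89 hours.

18.89 hours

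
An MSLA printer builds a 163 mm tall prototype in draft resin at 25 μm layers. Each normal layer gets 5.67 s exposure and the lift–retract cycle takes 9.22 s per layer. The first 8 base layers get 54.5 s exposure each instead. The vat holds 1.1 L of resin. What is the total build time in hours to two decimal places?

Layer count = ceil(163 / 0.025) = 6520.
Bottom layers = 8 × (54.5 + 9.22) = 509.76 s.
Regular layers = 6512 × (5.67 + 9.22), so 96963.68 s.
Total = 509.76 + 96963.68 = 97473.44 s = 27.08 hours.

27.08 hours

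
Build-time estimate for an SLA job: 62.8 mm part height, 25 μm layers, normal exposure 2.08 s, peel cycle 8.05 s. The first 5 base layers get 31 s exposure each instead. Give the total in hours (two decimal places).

7.11 hours

Layer count = ceil(62.8 / 0.025) = 2512.
Base layers = 5 × (31 + 8.05) = 195.25 s.
Regular layers: 2507 × (2.08 + 8.05) → 25395.91 s.
Total = 195.25 + 25395.91 = 25591.16 s = 7.11 hours.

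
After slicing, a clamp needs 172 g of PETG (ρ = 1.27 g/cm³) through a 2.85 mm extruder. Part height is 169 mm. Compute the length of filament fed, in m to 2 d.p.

Volume = 172 g / 1.27 g·cm⁻³ = 135.4331 cm³ = 135433.1 mm³.
Cross-section of 2.85 mm filament: π·(2.85/2)² = 6.3794 mm².
L = V/A = 135433.1/6.3794 = 21229.76 mm → 21.23 m.

21.23 m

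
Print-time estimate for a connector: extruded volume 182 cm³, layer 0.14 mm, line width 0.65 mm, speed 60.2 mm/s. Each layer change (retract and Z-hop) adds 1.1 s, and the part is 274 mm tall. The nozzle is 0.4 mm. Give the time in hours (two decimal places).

Bead cross-section: 0.14 × 0.65 → 0.091 mm².
Toolpath length = 182 cm³ / 0.091 mm² = 182000 / 0.091 = 2000000 mm.
Print-move time: 2000000 / 60.2 → 33222.6 s.
Number of layers: 274 / 0.14 → 1958 (rounded up).
Layer-change overhead = 1958 × 1.1 = 2153.8 s.
Altogether 33222.6 + 2153.8 = 35376.4 s, i.e. 9.83 hours.

9.83 hours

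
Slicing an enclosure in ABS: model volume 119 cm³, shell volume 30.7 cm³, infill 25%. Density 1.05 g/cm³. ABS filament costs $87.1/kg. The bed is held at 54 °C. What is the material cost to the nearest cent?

$4.83

Infill region = 119 − 30.7, so 88.3 cm³.
Infill volume = 0.25 × 88.3, so 22.075 cm³.
Total extruded = 30.7 + 22.075 = 52.775 cm³.
Mass: 52.775 × 1.05 → 55.41375 g.
At $87.1/kg: 55.41375/1000 × 87.1 = $4.83.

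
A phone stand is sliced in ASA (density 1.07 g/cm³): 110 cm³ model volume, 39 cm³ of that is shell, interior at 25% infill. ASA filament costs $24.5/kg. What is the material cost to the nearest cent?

Volume inside the shell = 110 − 39, so 71 cm³.
Infill deposited = 0.25 × 71, so 17.75 cm³.
Total printed volume = 39 + 17.75, so 56.75 cm³.
Mass = 56.75 × 1.07, so 60.7225 g.
Cost = 60.7225 g / 1000 × $24.5/kg = $1.49.

$1.49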